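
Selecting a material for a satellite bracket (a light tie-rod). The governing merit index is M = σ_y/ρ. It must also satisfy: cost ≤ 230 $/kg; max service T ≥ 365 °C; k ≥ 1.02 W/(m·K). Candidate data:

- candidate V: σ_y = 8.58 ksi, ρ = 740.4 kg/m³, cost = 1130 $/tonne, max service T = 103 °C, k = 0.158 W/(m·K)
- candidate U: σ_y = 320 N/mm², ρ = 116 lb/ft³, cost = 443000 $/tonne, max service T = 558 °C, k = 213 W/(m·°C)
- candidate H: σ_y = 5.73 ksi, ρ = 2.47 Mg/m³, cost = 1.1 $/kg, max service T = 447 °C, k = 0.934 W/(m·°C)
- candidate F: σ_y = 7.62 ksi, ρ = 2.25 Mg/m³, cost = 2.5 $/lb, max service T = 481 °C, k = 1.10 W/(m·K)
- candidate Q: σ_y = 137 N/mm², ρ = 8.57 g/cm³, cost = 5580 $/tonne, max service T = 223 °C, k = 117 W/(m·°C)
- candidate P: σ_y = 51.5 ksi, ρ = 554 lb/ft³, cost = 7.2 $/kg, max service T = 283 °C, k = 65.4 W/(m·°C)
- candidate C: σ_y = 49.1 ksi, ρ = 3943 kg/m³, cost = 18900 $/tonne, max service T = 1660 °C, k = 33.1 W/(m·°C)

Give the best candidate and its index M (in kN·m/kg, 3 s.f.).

Screen on constraints: cost ≤ 230 $/kg; max service T ≥ 365 °C; k ≥ 1.02 W/(m·K). Survivors: candidate F, candidate C.
In SI units:
  candidate F: σ_y = 52.54 MPa, ρ = 2250 kg/m³
  candidate C: σ_y = 338.5 MPa, ρ = 3943 kg/m³
  candidate C: M = 85.9 kN·m/kg
  candidate F: M = 23.4 kN·m/kg
Candidate C ranks first.

candidate C, M = 85.9 kN·m/kg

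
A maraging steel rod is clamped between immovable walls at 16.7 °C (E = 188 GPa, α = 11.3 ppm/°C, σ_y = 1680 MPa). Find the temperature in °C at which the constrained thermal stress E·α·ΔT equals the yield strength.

E·α·ΔT = 1680 MPa ⇒ ΔT = 1680 / (188.0×10³ × 11.3×10⁻⁶) = 790.8 K.
T = 16.7 + 790.8 = 807.5 °C.

808 °C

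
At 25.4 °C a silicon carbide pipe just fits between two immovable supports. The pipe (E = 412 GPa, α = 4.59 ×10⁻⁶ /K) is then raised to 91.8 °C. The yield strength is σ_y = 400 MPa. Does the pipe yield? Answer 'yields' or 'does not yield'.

ΔT = 66.40 K. Constrained thermal stress σ = E·α·ΔT = 412.0×10³ MPa × 4.59×10⁻⁶ × 66.40 = 126 MPa (compressive).
Compare to σ_y = 400 MPa: σ < σ_y, so it does not yield.

does not yield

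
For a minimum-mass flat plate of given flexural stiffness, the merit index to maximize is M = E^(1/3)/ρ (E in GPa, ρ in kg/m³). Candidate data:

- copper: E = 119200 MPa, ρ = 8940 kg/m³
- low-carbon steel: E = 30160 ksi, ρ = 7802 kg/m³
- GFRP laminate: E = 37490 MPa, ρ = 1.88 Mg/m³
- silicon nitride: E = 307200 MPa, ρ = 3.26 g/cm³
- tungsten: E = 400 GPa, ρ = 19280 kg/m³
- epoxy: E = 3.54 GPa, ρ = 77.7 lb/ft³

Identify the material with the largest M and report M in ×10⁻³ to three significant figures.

silicon nitride, M = 2.07×10⁻³

After converting to SI:
  copper: E = 119.2 GPa, ρ = 8940 kg/m³
  low-carbon steel: E = 207.9 GPa, ρ = 7802 kg/m³
  GFRP laminate: E = 37.49 GPa, ρ = 1880 kg/m³
  silicon nitride: E = 307.2 GPa, ρ = 3260 kg/m³
  tungsten: E = 400.0 GPa, ρ = 19280 kg/m³
  epoxy: E = 3.540 GPa, ρ = 1245 kg/m³
  silicon nitride: M = 2.07×10⁻³
  GFRP laminate: M = 1.78×10⁻³
  epoxy: M = 1.22×10⁻³
  low-carbon steel: M = 0.759×10⁻³
  copper: M = 0.550×10⁻³
  tungsten: M = 0.382×10⁻³
Silicon nitride has the largest M.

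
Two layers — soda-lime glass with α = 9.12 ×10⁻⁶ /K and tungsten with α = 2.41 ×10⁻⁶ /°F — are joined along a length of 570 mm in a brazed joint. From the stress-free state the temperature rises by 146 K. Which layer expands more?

soda-lime glass

tungsten: α = 2.41×10⁻⁶/°F × 9/5 = 4.34×10⁻⁶/K.
α(soda-lime glass) = 9.12×10⁻⁶/K vs α(tungsten) = 4.34×10⁻⁶/K.
Higher α expands more for the same ΔT: soda-lime glass.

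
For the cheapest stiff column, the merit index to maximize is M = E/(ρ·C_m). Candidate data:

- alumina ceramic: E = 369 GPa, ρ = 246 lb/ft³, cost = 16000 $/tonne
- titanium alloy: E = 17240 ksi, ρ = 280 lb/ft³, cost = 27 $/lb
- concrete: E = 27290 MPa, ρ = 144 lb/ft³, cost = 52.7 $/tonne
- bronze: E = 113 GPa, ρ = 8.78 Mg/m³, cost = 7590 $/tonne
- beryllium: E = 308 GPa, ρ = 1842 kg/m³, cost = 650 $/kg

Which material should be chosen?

concrete

After converting to SI:
  alumina ceramic: E = 369.0 GPa, ρ = 3941 kg/m³, cost = 16.00 $/kg
  titanium alloy: E = 118.9 GPa, ρ = 4485 kg/m³, cost = 59.52 $/kg
  concrete: E = 27.29 GPa, ρ = 2307 kg/m³, cost = 0.05270 $/kg
  bronze: E = 113.0 GPa, ρ = 8780 kg/m³, cost = 7.590 $/kg
  beryllium: E = 308.0 GPa, ρ = 1842 kg/m³, cost = 650.0 $/kg
  concrete: M = 224 MN·m per $
  alumina ceramic: M = 5.85 MN·m per $
  bronze: M = 1.70 MN·m per $
  titanium alloy: M = 0.445 MN·m per $
  beryllium: M = 0.257 MN·m per $
Concrete ranks first.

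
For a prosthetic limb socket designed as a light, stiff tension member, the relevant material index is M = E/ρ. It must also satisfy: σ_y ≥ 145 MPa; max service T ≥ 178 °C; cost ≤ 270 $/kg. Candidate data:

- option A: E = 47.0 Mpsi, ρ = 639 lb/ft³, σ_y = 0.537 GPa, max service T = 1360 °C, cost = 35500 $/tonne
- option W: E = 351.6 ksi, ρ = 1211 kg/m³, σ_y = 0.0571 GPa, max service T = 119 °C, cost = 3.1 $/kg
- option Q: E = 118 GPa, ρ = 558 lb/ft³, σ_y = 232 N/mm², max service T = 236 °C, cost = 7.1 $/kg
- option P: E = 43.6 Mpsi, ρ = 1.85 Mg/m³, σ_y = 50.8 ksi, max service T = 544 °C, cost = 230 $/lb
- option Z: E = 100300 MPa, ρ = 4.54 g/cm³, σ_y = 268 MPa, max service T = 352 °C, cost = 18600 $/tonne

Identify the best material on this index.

Screen on constraints: σ_y ≥ 145 MPa; max service T ≥ 178 °C; cost ≤ 270 $/kg. Survivors: option A, option Q, option Z.
After converting to SI:
  option A: E = 324.1 GPa, ρ = 10240 kg/m³
  option Q: E = 118.0 GPa, ρ = 8938 kg/m³
  option Z: E = 100.3 GPa, ρ = 4540 kg/m³
  option A: M = 31.7 MN·m/kg
  option Z: M = 22.1 MN·m/kg
  option Q: M = 13.2 MN·m/kg
The maximum is for option A.

option A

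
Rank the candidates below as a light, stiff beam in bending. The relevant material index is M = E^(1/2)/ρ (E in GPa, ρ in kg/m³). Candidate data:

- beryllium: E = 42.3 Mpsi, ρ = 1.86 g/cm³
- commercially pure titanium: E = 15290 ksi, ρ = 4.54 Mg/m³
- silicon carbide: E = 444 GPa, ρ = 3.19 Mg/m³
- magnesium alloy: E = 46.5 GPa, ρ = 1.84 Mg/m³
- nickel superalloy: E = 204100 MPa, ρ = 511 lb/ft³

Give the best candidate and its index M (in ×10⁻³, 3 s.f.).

Convert each candidate to consistent units, then evaluate M:
  beryllium: E = 291.6 GPa, ρ = 1860 kg/m³
  commercially pure titanium: E = 105.4 GPa, ρ = 4540 kg/m³
  silicon carbide: E = 444.0 GPa, ρ = 3190 kg/m³
  magnesium alloy: E = 46.50 GPa, ρ = 1840 kg/m³
  nickel superalloy: E = 204.1 GPa, ρ = 8185 kg/m³
  beryllium: M = 9.18×10⁻³
  silicon carbide: M = 6.61×10⁻³
  magnesium alloy: M = 3.71×10⁻³
  commercially pure titanium: M = 2.26×10⁻³
  nickel superalloy: M = 1.75×10⁻³
Highest index: beryllium.

beryllium, M = 9.18×10⁻³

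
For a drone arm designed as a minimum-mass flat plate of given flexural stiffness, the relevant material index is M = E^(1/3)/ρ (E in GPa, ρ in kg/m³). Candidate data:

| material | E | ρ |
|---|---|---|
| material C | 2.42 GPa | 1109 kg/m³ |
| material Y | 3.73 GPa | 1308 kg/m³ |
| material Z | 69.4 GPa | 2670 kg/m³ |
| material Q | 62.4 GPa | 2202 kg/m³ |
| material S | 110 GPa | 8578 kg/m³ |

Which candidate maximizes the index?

Evaluate M for each candidate:
  material Q: M = 1.80×10⁻³
  material Z: M = 1.54×10⁻³
  material C: M = 1.21×10⁻³
  material Y: M = 1.19×10⁻³
  material S: M = 0.559×10⁻³
Highest index: material Q.

material Q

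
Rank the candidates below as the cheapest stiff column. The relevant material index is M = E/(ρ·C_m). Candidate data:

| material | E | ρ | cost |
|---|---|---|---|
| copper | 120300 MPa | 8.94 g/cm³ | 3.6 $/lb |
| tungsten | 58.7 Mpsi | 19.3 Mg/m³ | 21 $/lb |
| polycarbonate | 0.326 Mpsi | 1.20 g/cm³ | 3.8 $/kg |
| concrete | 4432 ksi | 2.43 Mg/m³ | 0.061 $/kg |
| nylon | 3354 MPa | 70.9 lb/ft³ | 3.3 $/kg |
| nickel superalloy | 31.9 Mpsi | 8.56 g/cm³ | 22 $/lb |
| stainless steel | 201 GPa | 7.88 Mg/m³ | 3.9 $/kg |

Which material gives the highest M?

After converting to SI:
  copper: E = 120.3 GPa, ρ = 8940 kg/m³, cost = 7.937 $/kg
  tungsten: E = 404.7 GPa, ρ = 19300 kg/m³, cost = 46.30 $/kg
  polycarbonate: E = 2.248 GPa, ρ = 1200 kg/m³, cost = 3.800 $/kg
  concrete: E = 30.56 GPa, ρ = 2430 kg/m³, cost = 0.06100 $/kg
  nylon: E = 3.354 GPa, ρ = 1136 kg/m³, cost = 3.300 $/kg
  nickel superalloy: E = 219.9 GPa, ρ = 8560 kg/m³, cost = 48.50 $/kg
  stainless steel: E = 201.0 GPa, ρ = 7880 kg/m³, cost = 3.900 $/kg
  concrete: M = 206 MN·m per $
  stainless steel: M = 6.54 MN·m per $
  copper: M = 1.70 MN·m per $
  nylon: M = 0.895 MN·m per $
  nickel superalloy: M = 0.530 MN·m per $
  polycarbonate: M = 0.493 MN·m per $
  tungsten: M = 0.453 MN·m per $
Concrete ranks first.

concrete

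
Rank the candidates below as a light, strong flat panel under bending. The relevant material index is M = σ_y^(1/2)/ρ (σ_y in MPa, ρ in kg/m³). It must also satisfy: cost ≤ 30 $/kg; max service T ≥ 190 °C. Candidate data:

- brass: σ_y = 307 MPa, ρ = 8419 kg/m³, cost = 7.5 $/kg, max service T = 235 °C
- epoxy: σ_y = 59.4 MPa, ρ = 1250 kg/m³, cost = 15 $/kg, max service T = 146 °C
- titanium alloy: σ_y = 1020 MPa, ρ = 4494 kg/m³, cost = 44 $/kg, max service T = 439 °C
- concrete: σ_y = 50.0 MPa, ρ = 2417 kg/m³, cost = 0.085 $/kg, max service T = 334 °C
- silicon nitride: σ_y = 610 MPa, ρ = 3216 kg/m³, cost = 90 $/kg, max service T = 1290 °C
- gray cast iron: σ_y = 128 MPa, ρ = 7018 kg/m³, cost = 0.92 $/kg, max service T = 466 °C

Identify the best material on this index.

Screen on constraints: cost ≤ 30 $/kg; max service T ≥ 190 °C. Survivors: brass, concrete, gray cast iron.
Per-candidate index values:
  concrete: M = 2.93×10⁻³
  brass: M = 2.08×10⁻³
  gray cast iron: M = 1.61×10⁻³
The maximum is for concrete.

concrete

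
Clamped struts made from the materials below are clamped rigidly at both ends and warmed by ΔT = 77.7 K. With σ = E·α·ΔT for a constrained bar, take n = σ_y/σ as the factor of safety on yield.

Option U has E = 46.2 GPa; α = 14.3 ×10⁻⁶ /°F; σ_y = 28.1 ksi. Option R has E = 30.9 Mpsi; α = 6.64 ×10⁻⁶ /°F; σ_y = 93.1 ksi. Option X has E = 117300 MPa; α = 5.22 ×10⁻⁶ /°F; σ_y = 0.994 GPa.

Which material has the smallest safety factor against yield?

option U

In consistent units (E in GPa, α in ×10⁻⁶/K, σ_y in MPa):
  option U: E = 46.20, α = 25.7, σ_y = 193.7 → σ = 92.4 MPa, n = 2.10
  option R: E = 213.0, α = 12.0, σ_y = 641.9 → σ = 198 MPa, n = 3.24
  option X: E = 117.3, α = 9.40, σ_y = 994.0 → σ = 85.6 MPa, n = 11.6
Option U has the lowest safety factor, n = 2.10.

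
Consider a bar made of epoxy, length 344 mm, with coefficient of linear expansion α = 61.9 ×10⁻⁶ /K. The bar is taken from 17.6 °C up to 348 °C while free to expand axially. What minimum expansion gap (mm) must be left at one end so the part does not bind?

ΔT = 348 − 17.6 = 330.4 K.
ΔL = α·L₀·ΔT = 61.9×10⁻⁶ × 344 mm × 330.4 K = 7.04 mm.

7.04 mm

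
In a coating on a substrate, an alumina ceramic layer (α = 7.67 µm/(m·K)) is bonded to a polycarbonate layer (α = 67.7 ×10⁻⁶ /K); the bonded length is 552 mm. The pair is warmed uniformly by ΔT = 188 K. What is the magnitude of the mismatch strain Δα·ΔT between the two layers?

0.0113

Δα = |7.67 − 67.7|×10⁻⁶/K = 60.0×10⁻⁶/K.
Mismatch strain = Δα·ΔT = 60.0×10⁻⁶ × 188.0 = 0.0113.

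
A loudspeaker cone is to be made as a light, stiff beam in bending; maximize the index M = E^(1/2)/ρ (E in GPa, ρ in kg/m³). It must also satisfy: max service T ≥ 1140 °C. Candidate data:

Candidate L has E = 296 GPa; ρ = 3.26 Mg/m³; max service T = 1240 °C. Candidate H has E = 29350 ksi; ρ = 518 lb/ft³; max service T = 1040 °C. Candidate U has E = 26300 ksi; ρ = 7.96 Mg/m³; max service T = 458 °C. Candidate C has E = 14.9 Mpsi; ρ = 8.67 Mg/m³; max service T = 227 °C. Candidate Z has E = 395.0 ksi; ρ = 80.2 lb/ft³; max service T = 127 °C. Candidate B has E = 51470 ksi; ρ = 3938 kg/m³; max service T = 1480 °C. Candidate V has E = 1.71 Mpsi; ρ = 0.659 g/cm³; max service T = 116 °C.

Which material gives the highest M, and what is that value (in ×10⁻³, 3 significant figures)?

Screen on constraints: max service T ≥ 1140 °C. Survivors: candidate L, candidate B.
After converting to SI:
  candidate L: E = 296.0 GPa, ρ = 3260 kg/m³
  candidate B: E = 354.9 GPa, ρ = 3938 kg/m³
  candidate L: M = 5.28×10⁻³
  candidate B: M = 4.78×10⁻³
Highest index: candidate L.

candidate L, M = 5.28×10⁻³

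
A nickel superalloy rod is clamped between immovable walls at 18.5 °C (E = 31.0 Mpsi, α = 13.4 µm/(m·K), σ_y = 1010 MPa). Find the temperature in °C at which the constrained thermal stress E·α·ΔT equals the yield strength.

371 °C

E = 31.0 Mpsi = 213.7 GPa.
E·α·ΔT = 1010 MPa ⇒ ΔT = 1010 / (213.7×10³ × 13.4×10⁻⁶) = 352.6 K.
T = 18.5 + 352.6 = 371.1 °C.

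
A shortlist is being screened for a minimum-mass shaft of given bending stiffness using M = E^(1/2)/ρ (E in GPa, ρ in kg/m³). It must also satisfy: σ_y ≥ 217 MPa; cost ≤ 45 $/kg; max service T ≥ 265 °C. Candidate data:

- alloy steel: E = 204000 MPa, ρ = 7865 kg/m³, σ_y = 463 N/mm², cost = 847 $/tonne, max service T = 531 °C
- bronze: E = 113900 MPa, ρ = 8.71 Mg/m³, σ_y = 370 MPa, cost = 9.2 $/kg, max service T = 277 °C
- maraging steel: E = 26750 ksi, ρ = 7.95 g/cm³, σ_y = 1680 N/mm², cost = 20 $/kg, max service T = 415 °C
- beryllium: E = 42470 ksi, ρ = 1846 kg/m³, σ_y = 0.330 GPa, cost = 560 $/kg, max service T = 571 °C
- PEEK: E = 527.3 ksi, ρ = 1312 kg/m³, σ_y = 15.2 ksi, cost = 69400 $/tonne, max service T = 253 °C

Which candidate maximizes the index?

Screen on constraints: σ_y ≥ 217 MPa; cost ≤ 45 $/kg; max service T ≥ 265 °C. Survivors: alloy steel, bronze, maraging steel.
Putting every candidate on a common basis:
  alloy steel: E = 204.0 GPa, ρ = 7865 kg/m³
  bronze: E = 113.9 GPa, ρ = 8710 kg/m³
  maraging steel: E = 184.4 GPa, ρ = 7950 kg/m³
  alloy steel: M = 1.82×10⁻³
  maraging steel: M = 1.71×10⁻³
  bronze: M = 1.23×10⁻³
Alloy steel ranks first.

alloy steel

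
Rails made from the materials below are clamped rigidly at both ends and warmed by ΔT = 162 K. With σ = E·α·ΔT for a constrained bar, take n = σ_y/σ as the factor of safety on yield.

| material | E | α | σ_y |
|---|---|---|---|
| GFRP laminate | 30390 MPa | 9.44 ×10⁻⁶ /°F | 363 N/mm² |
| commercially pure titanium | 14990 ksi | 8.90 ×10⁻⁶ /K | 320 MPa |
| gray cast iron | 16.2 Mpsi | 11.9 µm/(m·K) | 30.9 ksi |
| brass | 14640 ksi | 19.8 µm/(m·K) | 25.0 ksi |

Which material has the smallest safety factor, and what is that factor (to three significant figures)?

Converting E to GPa, α to ×10⁻⁶/K, σ_y to MPa, then σ and n for each:
  GFRP laminate: E = 30.39, α = 17.0, σ_y = 363.0 → σ = 83.7 MPa, n = 4.34
  commercially pure titanium: E = 103.4, α = 8.90, σ_y = 320.0 → σ = 149 MPa, n = 2.15
  gray cast iron: E = 111.7, α = 11.9, σ_y = 213.0 → σ = 215 MPa, n = 0.989
  brass: E = 100.9, α = 19.8, σ_y = 172.4 → σ = 324 MPa, n = 0.532
Smallest n: brass with n = 0.532.

brass, n = 0.532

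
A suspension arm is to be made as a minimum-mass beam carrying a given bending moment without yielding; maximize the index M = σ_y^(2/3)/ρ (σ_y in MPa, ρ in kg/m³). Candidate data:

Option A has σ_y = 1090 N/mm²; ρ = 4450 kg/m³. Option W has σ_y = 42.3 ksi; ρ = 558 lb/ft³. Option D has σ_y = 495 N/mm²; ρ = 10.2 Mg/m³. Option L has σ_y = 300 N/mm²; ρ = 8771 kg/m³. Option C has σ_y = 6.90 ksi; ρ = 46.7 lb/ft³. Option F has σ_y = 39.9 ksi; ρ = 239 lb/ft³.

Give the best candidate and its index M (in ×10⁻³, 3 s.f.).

option A, M = 23.8×10⁻³

After converting to SI:
  option A: σ_y = 1090 MPa, ρ = 4450 kg/m³
  option W: σ_y = 291.6 MPa, ρ = 8938 kg/m³
  option D: σ_y = 495.0 MPa, ρ = 10200 kg/m³
  option L: σ_y = 300.0 MPa, ρ = 8771 kg/m³
  option C: σ_y = 47.57 MPa, ρ = 748.1 kg/m³
  option F: σ_y = 275.1 MPa, ρ = 3828 kg/m³
  option A: M = 23.8×10⁻³
  option C: M = 17.6×10⁻³
  option F: M = 11.0×10⁻³
  option D: M = 6.13×10⁻³
  option L: M = 5.11×10⁻³
  option W: M = 4.92×10⁻³
Option A has the largest M.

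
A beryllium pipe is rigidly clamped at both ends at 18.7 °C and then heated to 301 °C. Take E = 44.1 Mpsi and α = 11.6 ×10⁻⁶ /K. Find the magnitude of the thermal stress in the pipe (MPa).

996 MPa

E = 44.1 Mpsi = 304.1 GPa.
ΔT = 282.3 K. Constrained thermal stress σ = E·α·ΔT = 304.1×10³ MPa × 11.6×10⁻⁶ × 282.3 = 996 MPa (compressive).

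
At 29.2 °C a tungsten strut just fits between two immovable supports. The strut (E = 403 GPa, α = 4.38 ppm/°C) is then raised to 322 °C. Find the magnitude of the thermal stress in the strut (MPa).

ΔT = 292.8 K. Constrained thermal stress σ = E·α·ΔT = 403.0×10³ MPa × 4.38×10⁻⁶ × 292.8 = 517 MPa (compressive).

517 MPa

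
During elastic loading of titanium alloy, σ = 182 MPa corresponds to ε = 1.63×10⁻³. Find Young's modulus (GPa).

112 GPa

E = σ/ε = 182 MPa / 1.63×10⁻³ = 111700 MPa = 112 GPa.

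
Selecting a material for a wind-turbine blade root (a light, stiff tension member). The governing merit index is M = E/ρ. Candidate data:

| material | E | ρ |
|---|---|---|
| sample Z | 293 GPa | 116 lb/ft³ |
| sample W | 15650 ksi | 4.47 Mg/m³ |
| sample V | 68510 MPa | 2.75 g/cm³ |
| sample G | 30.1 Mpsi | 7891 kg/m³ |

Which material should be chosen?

After converting to SI:
  sample Z: E = 293.0 GPa, ρ = 1858 kg/m³
  sample W: E = 107.9 GPa, ρ = 4470 kg/m³
  sample V: E = 68.51 GPa, ρ = 2750 kg/m³
  sample G: E = 207.5 GPa, ρ = 7891 kg/m³
  sample Z: M = 158 MN·m/kg
  sample G: M = 26.3 MN·m/kg
  sample V: M = 24.9 MN·m/kg
  sample W: M = 24.1 MN·m/kg
Highest index: sample Z.

sample Z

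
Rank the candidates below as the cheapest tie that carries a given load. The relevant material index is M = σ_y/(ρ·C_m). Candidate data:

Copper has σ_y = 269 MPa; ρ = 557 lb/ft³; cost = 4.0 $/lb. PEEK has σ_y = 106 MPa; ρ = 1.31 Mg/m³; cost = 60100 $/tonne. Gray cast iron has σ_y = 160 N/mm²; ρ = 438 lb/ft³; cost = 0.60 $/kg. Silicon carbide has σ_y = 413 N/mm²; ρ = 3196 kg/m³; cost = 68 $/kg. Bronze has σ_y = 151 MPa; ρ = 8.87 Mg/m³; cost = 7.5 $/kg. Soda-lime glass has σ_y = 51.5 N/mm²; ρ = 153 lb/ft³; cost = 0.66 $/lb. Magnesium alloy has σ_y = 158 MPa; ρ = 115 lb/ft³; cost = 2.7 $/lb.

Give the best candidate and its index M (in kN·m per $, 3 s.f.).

After converting to SI:
  copper: σ_y = 269.0 MPa, ρ = 8922 kg/m³, cost = 8.818 $/kg
  PEEK: σ_y = 106.0 MPa, ρ = 1310 kg/m³, cost = 60.10 $/kg
  gray cast iron: σ_y = 160.0 MPa, ρ = 7016 kg/m³, cost = 0.6000 $/kg
  silicon carbide: σ_y = 413.0 MPa, ρ = 3196 kg/m³, cost = 68.00 $/kg
  bronze: σ_y = 151.0 MPa, ρ = 8870 kg/m³, cost = 7.500 $/kg
  soda-lime glass: σ_y = 51.50 MPa, ρ = 2451 kg/m³, cost = 1.455 $/kg
  magnesium alloy: σ_y = 158.0 MPa, ρ = 1842 kg/m³, cost = 5.952 $/kg
  gray cast iron: M = 38.0 kN·m per $
  soda-lime glass: M = 14.4 kN·m per $
  magnesium alloy: M = 14.4 kN·m per $
  copper: M = 3.42 kN·m per $
  bronze: M = 2.27 kN·m per $
  silicon carbide: M = 1.90 kN·m per $
  PEEK: M = 1.35 kN·m per $
Gray cast iron has the largest M.

gray cast iron, M = 38.0 kN·m per $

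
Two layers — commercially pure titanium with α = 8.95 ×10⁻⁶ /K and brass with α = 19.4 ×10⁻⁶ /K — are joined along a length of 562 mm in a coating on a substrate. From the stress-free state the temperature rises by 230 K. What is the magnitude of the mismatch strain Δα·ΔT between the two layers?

Δα = |8.95 − 19.4|×10⁻⁶/K = 10.4×10⁻⁶/K.
Mismatch strain = Δα·ΔT = 10.4×10⁻⁶ × 230.0 = 2.40×10⁻³.

2.40×10⁻³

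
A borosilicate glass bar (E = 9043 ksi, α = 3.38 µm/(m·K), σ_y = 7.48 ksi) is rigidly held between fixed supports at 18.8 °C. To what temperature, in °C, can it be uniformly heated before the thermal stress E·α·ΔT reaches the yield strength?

264 °C

E = 9043 ksi = 62.35 GPa.
σ_y = 7.48 ksi = 51.57 MPa.
E·α·ΔT = 51.57 MPa ⇒ ΔT = 51.57 / (62.35×10³ × 3.38×10⁻⁶) = 244.7 K.
T = 18.8 + 244.7 = 263.5 °C.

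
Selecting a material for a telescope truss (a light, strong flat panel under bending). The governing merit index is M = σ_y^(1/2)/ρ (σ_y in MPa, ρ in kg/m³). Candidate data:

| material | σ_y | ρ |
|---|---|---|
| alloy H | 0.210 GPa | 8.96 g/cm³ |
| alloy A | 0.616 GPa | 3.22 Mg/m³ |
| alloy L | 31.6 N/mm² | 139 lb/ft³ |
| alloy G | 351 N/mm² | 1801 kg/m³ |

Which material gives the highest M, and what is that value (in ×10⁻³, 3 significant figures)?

alloy G, M = 10.4×10⁻³

Normalizing units and computing the index:
  alloy H: σ_y = 210.0 MPa, ρ = 8960 kg/m³
  alloy A: σ_y = 616.0 MPa, ρ = 3220 kg/m³
  alloy L: σ_y = 31.60 MPa, ρ = 2227 kg/m³
  alloy G: σ_y = 351.0 MPa, ρ = 1801 kg/m³
  alloy G: M = 10.4×10⁻³
  alloy A: M = 7.71×10⁻³
  alloy L: M = 2.52×10⁻³
  alloy H: M = 1.62×10⁻³
Alloy G has the largest M.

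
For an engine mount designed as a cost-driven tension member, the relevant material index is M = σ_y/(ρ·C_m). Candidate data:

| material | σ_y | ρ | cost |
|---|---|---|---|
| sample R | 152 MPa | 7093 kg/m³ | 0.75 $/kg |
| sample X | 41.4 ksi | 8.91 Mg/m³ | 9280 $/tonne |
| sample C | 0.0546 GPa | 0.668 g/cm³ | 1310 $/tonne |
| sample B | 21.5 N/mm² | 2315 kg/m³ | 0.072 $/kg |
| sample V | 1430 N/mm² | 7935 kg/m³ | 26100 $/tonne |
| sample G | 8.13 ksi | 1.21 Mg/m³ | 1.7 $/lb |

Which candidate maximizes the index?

Normalizing units and computing the index:
  sample R: σ_y = 152.0 MPa, ρ = 7093 kg/m³, cost = 0.7500 $/kg
  sample X: σ_y = 285.4 MPa, ρ = 8910 kg/m³, cost = 9.280 $/kg
  sample C: σ_y = 54.60 MPa, ρ = 668.0 kg/m³, cost = 1.310 $/kg
  sample B: σ_y = 21.50 MPa, ρ = 2315 kg/m³, cost = 0.07200 $/kg
  sample V: σ_y = 1430 MPa, ρ = 7935 kg/m³, cost = 26.10 $/kg
  sample G: σ_y = 56.05 MPa, ρ = 1210 kg/m³, cost = 3.748 $/kg
  sample B: M = 129 kN·m per $
  sample C: M = 62.4 kN·m per $
  sample R: M = 28.6 kN·m per $
  sample G: M = 12.4 kN·m per $
  sample V: M = 6.90 kN·m per $
  sample X: M = 3.45 kN·m per $
Sample B ranks first.

sample B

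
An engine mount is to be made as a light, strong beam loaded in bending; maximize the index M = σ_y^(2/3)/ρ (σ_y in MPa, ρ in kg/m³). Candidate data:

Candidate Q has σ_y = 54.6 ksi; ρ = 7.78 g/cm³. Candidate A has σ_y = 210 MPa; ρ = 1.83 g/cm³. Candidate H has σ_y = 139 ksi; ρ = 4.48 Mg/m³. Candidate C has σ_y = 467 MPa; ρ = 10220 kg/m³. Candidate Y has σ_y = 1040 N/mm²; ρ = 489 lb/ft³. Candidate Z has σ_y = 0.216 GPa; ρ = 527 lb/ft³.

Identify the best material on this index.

Convert each candidate to consistent units, then evaluate M:
  candidate Q: σ_y = 376.5 MPa, ρ = 7780 kg/m³
  candidate A: σ_y = 210.0 MPa, ρ = 1830 kg/m³
  candidate H: σ_y = 958.4 MPa, ρ = 4480 kg/m³
  candidate C: σ_y = 467.0 MPa, ρ = 10220 kg/m³
  candidate Y: σ_y = 1040 MPa, ρ = 7833 kg/m³
  candidate Z: σ_y = 216.0 MPa, ρ = 8442 kg/m³
  candidate H: M = 21.7×10⁻³
  candidate A: M = 19.3×10⁻³
  candidate Y: M = 13.1×10⁻³
  candidate Q: M = 6.70×10⁻³
  candidate C: M = 5.89×10⁻³
  candidate Z: M = 4.26×10⁻³
Candidate H has the largest M.

candidate H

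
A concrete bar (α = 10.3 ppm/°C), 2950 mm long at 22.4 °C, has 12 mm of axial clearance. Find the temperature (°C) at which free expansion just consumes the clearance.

417 °C

α·L₀·ΔT = 12.0 mm ⇒ ΔT = 12.0 / (10.3×10⁻⁶ × 2950.0) = 394.9 K.
T = 22.4 + 394.9 = 417.3 °C.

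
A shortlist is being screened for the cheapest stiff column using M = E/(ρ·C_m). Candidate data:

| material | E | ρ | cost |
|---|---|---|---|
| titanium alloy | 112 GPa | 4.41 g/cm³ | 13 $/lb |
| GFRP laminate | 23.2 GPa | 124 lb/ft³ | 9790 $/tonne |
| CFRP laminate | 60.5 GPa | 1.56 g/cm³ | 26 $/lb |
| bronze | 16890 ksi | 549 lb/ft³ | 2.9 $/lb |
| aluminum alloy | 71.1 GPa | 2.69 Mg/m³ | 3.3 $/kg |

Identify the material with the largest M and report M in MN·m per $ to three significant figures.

After converting to SI:
  titanium alloy: E = 112.0 GPa, ρ = 4410 kg/m³, cost = 28.66 $/kg
  GFRP laminate: E = 23.20 GPa, ρ = 1986 kg/m³, cost = 9.790 $/kg
  CFRP laminate: E = 60.50 GPa, ρ = 1560 kg/m³, cost = 57.32 $/kg
  bronze: E = 116.5 GPa, ρ = 8794 kg/m³, cost = 6.393 $/kg
  aluminum alloy: E = 71.10 GPa, ρ = 2690 kg/m³, cost = 3.300 $/kg
  aluminum alloy: M = 8.01 MN·m per $
  bronze: M = 2.07 MN·m per $
  GFRP laminate: M = 1.19 MN·m per $
  titanium alloy: M = 0.886 MN·m per $
  CFRP laminate: M = 0.677 MN·m per $
The maximum is for aluminum alloy.

aluminum alloy, M = 8.01 MN·m per $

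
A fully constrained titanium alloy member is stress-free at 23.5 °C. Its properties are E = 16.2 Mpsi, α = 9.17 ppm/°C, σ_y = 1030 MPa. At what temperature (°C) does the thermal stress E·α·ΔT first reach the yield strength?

1030 °C

E = 16.2 Mpsi = 111.7 GPa.
E·α·ΔT = 1030 MPa ⇒ ΔT = 1030 / (111.7×10³ × 9.17×10⁻⁶) = 1006 K.
T = 23.5 + 1006 = 1029 °C.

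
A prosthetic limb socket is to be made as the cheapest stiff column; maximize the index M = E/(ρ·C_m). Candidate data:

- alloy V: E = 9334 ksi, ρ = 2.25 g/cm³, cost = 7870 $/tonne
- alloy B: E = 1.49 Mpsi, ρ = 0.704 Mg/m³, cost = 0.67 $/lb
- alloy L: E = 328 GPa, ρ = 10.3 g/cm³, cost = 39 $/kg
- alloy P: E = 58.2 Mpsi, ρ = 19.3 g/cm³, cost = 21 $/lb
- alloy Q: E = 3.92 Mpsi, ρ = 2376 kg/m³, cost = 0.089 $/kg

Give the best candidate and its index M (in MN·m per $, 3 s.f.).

After converting to SI:
  alloy V: E = 64.36 GPa, ρ = 2250 kg/m³, cost = 7.870 $/kg
  alloy B: E = 10.27 GPa, ρ = 704.0 kg/m³, cost = 1.477 $/kg
  alloy L: E = 328.0 GPa, ρ = 10300 kg/m³, cost = 39.00 $/kg
  alloy P: E = 401.3 GPa, ρ = 19300 kg/m³, cost = 46.30 $/kg
  alloy Q: E = 27.03 GPa, ρ = 2376 kg/m³, cost = 0.08900 $/kg
  alloy Q: M = 128 MN·m per $
  alloy B: M = 9.88 MN·m per $
  alloy V: M = 3.63 MN·m per $
  alloy L: M = 0.817 MN·m per $
  alloy P: M = 0.449 MN·m per $
Alloy Q ranks first.

alloy Q, M = 128 MN·m per $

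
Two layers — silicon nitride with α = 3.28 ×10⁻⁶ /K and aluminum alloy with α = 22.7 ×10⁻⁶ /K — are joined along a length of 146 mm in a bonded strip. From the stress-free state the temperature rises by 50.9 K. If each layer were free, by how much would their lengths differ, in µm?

Δα = |3.28 − 22.7|×10⁻⁶/K = 19.4×10⁻⁶/K.
ΔL_mismatch = Δα·L·ΔT = 19.4×10⁻⁶ × 146.0 mm × 50.9 K = 144 µm.

144 µm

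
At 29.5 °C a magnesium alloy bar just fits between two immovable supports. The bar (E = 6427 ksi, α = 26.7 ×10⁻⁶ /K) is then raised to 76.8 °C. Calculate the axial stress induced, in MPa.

E = 6427 ksi = 44.31 GPa.
ΔT = 47.30 K. Constrained thermal stress σ = E·α·ΔT = 44.31×10³ MPa × 26.7×10⁻⁶ × 47.30 = 56.0 MPa (compressive).

56.0 MPa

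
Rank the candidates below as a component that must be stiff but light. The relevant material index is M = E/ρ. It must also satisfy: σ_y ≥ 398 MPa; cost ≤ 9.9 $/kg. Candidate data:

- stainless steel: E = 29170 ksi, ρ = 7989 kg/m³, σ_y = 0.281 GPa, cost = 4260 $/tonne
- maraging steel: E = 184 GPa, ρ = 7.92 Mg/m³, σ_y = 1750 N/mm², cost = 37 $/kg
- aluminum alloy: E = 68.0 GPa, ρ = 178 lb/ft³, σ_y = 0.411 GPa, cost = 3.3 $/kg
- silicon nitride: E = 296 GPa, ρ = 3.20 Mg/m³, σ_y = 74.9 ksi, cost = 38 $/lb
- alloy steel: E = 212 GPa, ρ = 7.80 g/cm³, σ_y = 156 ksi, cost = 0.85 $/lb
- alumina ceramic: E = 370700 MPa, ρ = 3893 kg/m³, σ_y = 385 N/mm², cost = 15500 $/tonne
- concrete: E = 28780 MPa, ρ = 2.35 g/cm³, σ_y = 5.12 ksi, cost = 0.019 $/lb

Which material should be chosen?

alloy steel

Screen on constraints: σ_y ≥ 398 MPa; cost ≤ 9.9 $/kg. Survivors: aluminum alloy, alloy steel.
After converting to SI:
  aluminum alloy: E = 68.00 GPa, ρ = 2851 kg/m³
  alloy steel: E = 212.0 GPa, ρ = 7800 kg/m³
  alloy steel: M = 27.2 MN·m/kg
  aluminum alloy: M = 23.8 MN·m/kg
Highest index: alloy steel.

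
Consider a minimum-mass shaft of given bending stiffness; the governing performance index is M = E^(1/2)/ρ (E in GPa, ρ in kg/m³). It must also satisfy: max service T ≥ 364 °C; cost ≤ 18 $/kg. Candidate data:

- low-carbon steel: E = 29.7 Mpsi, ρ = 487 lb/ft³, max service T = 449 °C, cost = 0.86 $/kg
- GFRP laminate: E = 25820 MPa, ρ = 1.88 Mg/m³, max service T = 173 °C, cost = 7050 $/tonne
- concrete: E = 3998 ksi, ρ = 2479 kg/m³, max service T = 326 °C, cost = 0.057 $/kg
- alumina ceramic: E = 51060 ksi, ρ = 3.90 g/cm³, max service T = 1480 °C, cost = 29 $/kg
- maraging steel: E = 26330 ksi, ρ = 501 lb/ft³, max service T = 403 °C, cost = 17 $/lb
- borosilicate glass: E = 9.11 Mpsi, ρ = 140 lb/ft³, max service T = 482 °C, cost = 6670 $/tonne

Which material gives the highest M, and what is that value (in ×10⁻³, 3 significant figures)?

Screen on constraints: max service T ≥ 364 °C; cost ≤ 18 $/kg. Survivors: low-carbon steel, borosilicate glass.
Convert each candidate to consistent units, then evaluate M:
  low-carbon steel: E = 204.8 GPa, ρ = 7801 kg/m³
  borosilicate glass: E = 62.81 GPa, ρ = 2243 kg/m³
  borosilicate glass: M = 3.53×10⁻³
  low-carbon steel: M = 1.83×10⁻³
Highest index: borosilicate glass.

borosilicate glass, M = 3.53×10⁻³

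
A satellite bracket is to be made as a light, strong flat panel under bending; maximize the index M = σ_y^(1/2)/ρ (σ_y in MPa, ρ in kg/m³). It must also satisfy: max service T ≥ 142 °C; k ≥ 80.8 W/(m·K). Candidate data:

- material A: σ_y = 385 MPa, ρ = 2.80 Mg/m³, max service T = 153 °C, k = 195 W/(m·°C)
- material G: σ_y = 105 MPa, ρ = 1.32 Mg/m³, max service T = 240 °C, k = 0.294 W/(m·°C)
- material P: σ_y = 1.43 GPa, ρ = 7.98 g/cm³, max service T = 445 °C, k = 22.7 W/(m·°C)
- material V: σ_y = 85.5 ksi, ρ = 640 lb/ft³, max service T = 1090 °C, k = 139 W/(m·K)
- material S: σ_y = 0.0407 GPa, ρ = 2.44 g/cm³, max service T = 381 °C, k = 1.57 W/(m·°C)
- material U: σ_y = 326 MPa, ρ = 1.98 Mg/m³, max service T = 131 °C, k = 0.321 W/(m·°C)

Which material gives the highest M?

Screen on constraints: max service T ≥ 142 °C; k ≥ 80.8 W/(m·K). Survivors: material A, material V.
Convert each candidate to consistent units, then evaluate M:
  material A: σ_y = 385.0 MPa, ρ = 2800 kg/m³
  material V: σ_y = 589.5 MPa, ρ = 10250 kg/m³
  material A: M = 7.01×10⁻³
  material V: M = 2.37×10⁻³
Material A has the largest M.

material A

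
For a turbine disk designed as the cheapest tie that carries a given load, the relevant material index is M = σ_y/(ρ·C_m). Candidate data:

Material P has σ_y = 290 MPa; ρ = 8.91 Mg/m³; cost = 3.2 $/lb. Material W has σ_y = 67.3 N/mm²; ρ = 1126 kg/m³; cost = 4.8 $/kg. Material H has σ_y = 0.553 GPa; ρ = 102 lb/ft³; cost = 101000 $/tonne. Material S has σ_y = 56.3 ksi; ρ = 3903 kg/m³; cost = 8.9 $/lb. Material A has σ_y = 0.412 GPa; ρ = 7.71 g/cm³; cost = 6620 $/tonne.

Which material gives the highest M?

In SI units:
  material P: σ_y = 290.0 MPa, ρ = 8910 kg/m³, cost = 7.055 $/kg
  material W: σ_y = 67.30 MPa, ρ = 1126 kg/m³, cost = 4.800 $/kg
  material H: σ_y = 553.0 MPa, ρ = 1634 kg/m³, cost = 101.0 $/kg
  material S: σ_y = 388.2 MPa, ρ = 3903 kg/m³, cost = 19.62 $/kg
  material A: σ_y = 412.0 MPa, ρ = 7710 kg/m³, cost = 6.620 $/kg
  material W: M = 12.5 kN·m per $
  material A: M = 8.07 kN·m per $
  material S: M = 5.07 kN·m per $
  material P: M = 4.61 kN·m per $
  material H: M = 3.35 kN·m per $
Highest index: material W.

material W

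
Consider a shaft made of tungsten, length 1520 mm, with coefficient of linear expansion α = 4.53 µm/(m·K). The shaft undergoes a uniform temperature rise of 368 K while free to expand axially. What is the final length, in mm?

ΔL = α·L₀·ΔT = 4.53×10⁻⁶ × 1520 mm × 368.0 K = 2.53 mm.
L = L₀ + ΔL = 1520 + 2.53 = 1522.5 mm.

1522.5 mm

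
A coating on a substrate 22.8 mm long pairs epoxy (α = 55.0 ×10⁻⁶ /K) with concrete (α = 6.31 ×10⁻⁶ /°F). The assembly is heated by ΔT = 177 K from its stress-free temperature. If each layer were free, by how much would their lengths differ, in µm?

176 µm

concrete: α = 6.31×10⁻⁶/°F × 9/5 = 11.4×10⁻⁶/K.
Δα = |55.0 − 11.4|×10⁻⁶/K = 43.6×10⁻⁶/K.
ΔL_mismatch = Δα·L·ΔT = 43.6×10⁻⁶ × 22.8 mm × 177.0 K = 176 µm.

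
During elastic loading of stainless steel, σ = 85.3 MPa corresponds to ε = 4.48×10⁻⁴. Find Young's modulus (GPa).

E = σ/ε = 85.3 MPa / 4.48×10⁻⁴ = 190400 MPa = 190 GPa.

190 GPa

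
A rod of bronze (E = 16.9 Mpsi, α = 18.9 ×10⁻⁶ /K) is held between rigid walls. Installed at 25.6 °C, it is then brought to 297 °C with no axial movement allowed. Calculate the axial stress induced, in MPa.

E = 16.9 Mpsi = 116.5 GPa.
ΔT = 271.4 K. Constrained thermal stress σ = E·α·ΔT = 116.5×10³ MPa × 18.9×10⁻⁶ × 271.4 = 598 MPa (compressive).

598 MPa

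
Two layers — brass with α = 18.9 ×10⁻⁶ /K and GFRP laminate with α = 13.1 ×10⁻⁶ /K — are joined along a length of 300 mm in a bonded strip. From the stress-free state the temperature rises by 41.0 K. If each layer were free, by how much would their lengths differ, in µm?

Δα = |18.9 − 13.1|×10⁻⁶/K = 5.80×10⁻⁶/K.
ΔL_mismatch = Δα·L·ΔT = 5.80×10⁻⁶ × 300.0 mm × 41.0 K = 71.3 µm.

71.3 µm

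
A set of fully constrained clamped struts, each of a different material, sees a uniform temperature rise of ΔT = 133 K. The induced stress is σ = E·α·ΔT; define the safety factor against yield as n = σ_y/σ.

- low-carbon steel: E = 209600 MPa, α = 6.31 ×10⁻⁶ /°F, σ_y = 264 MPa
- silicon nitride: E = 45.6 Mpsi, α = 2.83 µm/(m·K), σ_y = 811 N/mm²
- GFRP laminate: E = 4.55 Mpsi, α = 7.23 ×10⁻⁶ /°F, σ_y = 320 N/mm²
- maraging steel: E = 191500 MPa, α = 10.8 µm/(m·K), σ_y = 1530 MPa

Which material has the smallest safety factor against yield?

low-carbon steel

With everything in SI (GPa, ×10⁻⁶/K, MPa):
  low-carbon steel: E = 209.6, α = 11.4, σ_y = 264.0 → σ = 317 MPa, n = 0.834
  silicon nitride: E = 314.4, α = 2.83, σ_y = 811.0 → σ = 118 MPa, n = 6.85
  GFRP laminate: E = 31.37, α = 13.0, σ_y = 320.0 → σ = 54.3 MPa, n = 5.89
  maraging steel: E = 191.5, α = 10.8, σ_y = 1530 → σ = 275 MPa, n = 5.56
The minimum is low-carbon steel at n = 0.834.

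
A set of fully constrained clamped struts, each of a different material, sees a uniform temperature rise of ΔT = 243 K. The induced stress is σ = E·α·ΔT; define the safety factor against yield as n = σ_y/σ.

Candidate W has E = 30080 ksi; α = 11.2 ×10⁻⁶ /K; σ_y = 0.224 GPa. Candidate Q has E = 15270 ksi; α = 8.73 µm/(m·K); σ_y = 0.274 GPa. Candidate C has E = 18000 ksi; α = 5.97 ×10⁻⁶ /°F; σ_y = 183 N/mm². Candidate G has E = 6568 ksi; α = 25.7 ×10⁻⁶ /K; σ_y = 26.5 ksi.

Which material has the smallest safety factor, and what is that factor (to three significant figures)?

candidate W, n = 0.397

Converting E to GPa, α to ×10⁻⁶/K, σ_y to MPa, then σ and n for each:
  candidate W: E = 207.4, α = 11.2, σ_y = 224.0 → σ = 564 MPa, n = 0.397
  candidate Q: E = 105.3, α = 8.73, σ_y = 274.0 → σ = 223 MPa, n = 1.23
  candidate C: E = 124.1, α = 10.7, σ_y = 183.0 → σ = 324 MPa, n = 0.565
  candidate G: E = 45.28, α = 25.7, σ_y = 182.7 → σ = 283 MPa, n = 0.646
The minimum is candidate W at n = 0.397.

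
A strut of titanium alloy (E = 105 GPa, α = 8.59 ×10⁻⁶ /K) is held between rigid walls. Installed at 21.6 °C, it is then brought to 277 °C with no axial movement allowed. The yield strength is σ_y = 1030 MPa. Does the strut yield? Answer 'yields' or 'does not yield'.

does not yield

ΔT = 255.4 K. Constrained thermal stress σ = E·α·ΔT = 105.0×10³ MPa × 8.59×10⁻⁶ × 255.4 = 230 MPa (compressive).
Compare to σ_y = 1030 MPa: σ < σ_y, so it does not yield.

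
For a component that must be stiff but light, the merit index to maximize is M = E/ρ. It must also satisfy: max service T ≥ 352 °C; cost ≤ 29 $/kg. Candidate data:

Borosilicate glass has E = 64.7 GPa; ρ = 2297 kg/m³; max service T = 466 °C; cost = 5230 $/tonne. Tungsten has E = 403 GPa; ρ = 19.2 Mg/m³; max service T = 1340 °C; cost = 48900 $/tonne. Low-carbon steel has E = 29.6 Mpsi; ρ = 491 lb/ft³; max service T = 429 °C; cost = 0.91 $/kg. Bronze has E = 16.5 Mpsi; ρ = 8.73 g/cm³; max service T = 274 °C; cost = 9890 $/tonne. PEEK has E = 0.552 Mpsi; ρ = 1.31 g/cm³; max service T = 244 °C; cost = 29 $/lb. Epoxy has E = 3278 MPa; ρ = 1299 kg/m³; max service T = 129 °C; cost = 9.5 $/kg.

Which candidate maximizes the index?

Screen on constraints: max service T ≥ 352 °C; cost ≤ 29 $/kg. Survivors: borosilicate glass, low-carbon steel.
Putting every candidate on a common basis:
  borosilicate glass: E = 64.70 GPa, ρ = 2297 kg/m³
  low-carbon steel: E = 204.1 GPa, ρ = 7865 kg/m³
  borosilicate glass: M = 28.2 MN·m/kg
  low-carbon steel: M = 25.9 MN·m/kg
Borosilicate glass has the largest M.

borosilicate glass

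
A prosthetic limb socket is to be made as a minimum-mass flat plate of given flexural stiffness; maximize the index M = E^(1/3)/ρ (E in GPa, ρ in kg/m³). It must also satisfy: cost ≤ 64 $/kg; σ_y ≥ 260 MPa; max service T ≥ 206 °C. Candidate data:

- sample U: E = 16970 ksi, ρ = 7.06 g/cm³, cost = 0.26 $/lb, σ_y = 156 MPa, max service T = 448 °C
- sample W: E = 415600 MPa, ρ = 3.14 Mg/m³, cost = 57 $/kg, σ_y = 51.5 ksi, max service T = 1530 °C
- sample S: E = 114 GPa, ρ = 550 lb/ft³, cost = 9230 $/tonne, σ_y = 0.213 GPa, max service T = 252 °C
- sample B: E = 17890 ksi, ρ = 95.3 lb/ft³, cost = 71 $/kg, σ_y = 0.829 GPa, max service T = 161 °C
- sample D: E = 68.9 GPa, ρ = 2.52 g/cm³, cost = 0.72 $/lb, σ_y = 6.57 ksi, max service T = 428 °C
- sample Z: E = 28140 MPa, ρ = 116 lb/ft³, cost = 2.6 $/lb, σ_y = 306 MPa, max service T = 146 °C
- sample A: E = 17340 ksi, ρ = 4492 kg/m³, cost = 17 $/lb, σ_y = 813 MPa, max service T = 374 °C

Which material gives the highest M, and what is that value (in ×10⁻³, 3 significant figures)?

sample W, M = 2.38×10⁻³

Screen on constraints: cost ≤ 64 $/kg; σ_y ≥ 260 MPa; max service T ≥ 206 °C. Survivors: sample W, sample A.
Putting every candidate on a common basis:
  sample W: E = 415.6 GPa, ρ = 3140 kg/m³
  sample A: E = 119.6 GPa, ρ = 4492 kg/m³
  sample W: M = 2.38×10⁻³
  sample A: M = 1.10×10⁻³
Sample W has the largest M.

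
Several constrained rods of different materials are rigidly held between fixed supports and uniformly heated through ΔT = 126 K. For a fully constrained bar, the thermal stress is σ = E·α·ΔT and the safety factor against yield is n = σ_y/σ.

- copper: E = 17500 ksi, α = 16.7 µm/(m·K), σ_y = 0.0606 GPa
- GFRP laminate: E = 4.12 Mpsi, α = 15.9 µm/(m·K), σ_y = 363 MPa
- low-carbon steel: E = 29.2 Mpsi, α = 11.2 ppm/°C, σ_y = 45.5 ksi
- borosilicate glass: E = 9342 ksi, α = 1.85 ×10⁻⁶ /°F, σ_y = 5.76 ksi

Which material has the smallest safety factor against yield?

Per material, after unit conversion:
  copper: E = 120.7, α = 16.7, σ_y = 60.60 → σ = 254 MPa, n = 0.239
  GFRP laminate: E = 28.41, α = 15.9, σ_y = 363.0 → σ = 56.9 MPa, n = 6.38
  low-carbon steel: E = 201.3, α = 11.2, σ_y = 313.7 → σ = 284 MPa, n = 1.10
  borosilicate glass: E = 64.41, α = 3.33, σ_y = 39.71 → σ = 27.0 MPa, n = 1.47
The minimum is copper at n = 0.239.

copper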